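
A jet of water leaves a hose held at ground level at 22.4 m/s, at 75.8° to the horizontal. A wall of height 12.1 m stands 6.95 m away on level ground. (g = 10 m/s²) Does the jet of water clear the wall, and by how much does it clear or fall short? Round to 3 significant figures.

v_x = 22.4 cos 75.8° = 5.495 m/s; v_y0 = 22.4 sin 75.8° = 21.72 m/s.
Time to reach the wall: t = 6.95 / 5.495 = 1.265 s.
Height at that point: y = 21.72×1.265 − 5.000×1.265² = 19.47 m.
That is 19.47 − 12.1 = 7.37 m above the top of the wall, so the jet of water clears it.

Yes — it clears the wall by 7.37 m.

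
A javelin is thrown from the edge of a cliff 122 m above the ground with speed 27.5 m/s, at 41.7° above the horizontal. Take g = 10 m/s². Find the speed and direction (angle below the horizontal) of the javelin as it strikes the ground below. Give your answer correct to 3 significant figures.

v_x = 27.5 cos 41.7° = 20.53 m/s (constant).
|v_y| at impact = √((18.29)² + 2×10×122) = 52.67 m/s.
Speed = √(20.53² + 52.67²) = 56.5 m/s; angle = arctan(52.67/20.53) = 68.7° below horizontal.

56.5 m/s at 68.7° below the horizontal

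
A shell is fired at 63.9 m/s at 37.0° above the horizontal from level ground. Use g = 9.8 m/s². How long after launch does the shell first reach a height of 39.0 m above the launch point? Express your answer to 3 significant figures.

1.20 s

v_y0 = 63.9 sin 37.0° = 38.46 m/s.
Set y = v_y0 t − ½ g t² = 39.0: 4.900 t² − 38.46 t + 39.0 = 0.
t = [38.46 ± √(1479 − 764.4)] / 9.8 = (38.46 ± 26.73) / 9.8, giving t = 1.20 s or t = 6.65 s.
The shell is on the way up at the first time, so t = 1.20 s.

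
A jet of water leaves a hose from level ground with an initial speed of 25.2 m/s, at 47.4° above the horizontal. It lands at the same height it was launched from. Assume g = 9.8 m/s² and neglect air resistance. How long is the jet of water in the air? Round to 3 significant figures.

3.79 s

Vertical component: v_y = 25.2 sin 47.4° = 18.55 m/s.
For a projectile landing at launch height, time of flight is t = 2 v_y / g = 2 × 18.55 / 9.8 = 3.79 s.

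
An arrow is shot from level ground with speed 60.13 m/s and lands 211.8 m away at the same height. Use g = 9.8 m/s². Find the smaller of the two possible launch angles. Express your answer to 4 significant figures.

17.52°

Level-ground range: R = v₀² sin(2θ)/g ⇒ sin 2θ = R g / v₀² = 211.8×9.8/60.13² = 0.5741.
2θ = arcsin(0.5741) = 35.037° or 180° − 35.037° = 144.963°.
So θ = 17.52° or θ = 72.48°.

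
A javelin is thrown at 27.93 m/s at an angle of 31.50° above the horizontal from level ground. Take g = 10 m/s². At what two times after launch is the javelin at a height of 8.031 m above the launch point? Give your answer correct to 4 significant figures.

v_y0 = 27.93 sin 31.50° = 14.593 m/s.
Set y = v_y0 t − ½ g t² = 8.031: 5.000 t² − 14.593 t + 8.031 = 0.
t = [14.593 ± √(212.96 − 160.62)] / 10 = (14.593 ± 7.2346) / 10, giving t = 0.7358 s or t = 2.183 s.
So the javelin is at 8.031 m at t = 0.7358 s (rising) and t = 2.183 s (falling).

0.7358 s and 2.183 s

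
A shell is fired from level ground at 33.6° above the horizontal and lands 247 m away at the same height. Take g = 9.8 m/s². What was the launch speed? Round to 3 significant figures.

51.2 m/s

On level ground, R = v₀² sin(2θ) / g, so v₀ = √(R g / sin 2θ).
sin(2 × 33.6°) = 0.9219.
v₀ = √(247 × 9.8 / 0.9219) = √2626 = 51.2 m/s.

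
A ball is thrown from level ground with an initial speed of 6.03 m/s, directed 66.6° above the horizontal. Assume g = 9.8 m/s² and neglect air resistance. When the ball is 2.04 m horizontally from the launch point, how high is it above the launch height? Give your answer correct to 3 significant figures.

1.16 m

v_x = 6.03 cos 66.6° = 2.395 m/s, v_y0 = 6.03 sin 66.6° = 5.534 m/s.
Time to reach x = 2.04 m: t = x / v_x = 2.04 / 2.395 = 0.8518 s.
y = v_y0 t − ½ g t² = 5.534×0.8518 − 4.900×0.8518² = 1.16 m.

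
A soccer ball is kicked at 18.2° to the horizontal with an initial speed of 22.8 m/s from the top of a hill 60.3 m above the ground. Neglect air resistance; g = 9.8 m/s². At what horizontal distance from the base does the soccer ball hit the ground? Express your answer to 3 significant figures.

93.3 m

Components: v_x = 22.8 cos 18.2° = 21.66 m/s, v_y = 22.8 sin 18.2° = 7.121 m/s.
Vertical: 0 = 60.3 + 7.121 t − ½(9.8) t² ⇒ 4.900 t² − 7.121 t − 60.3 = 0.
t = [7.121 + √(50.71 + 1182)] / 9.800 = 4.309 s.
Horizontal: R = v_x · t = 21.66 × 4.309 = 93.3 m.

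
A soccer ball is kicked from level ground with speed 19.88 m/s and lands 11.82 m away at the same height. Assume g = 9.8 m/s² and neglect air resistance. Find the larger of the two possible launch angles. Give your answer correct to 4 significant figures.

Level-ground range: R = v₀² sin(2θ)/g ⇒ sin 2θ = R g / v₀² = 11.82×9.8/19.88² = 0.2931.
2θ = arcsin(0.2931) = 17.044° or 180° − 17.044° = 162.956°.
So θ = 8.522° or θ = 81.48°.

81.48°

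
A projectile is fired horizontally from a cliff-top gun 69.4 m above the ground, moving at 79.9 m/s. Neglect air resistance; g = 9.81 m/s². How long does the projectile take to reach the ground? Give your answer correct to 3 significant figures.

The horizontal speed doesn't affect the fall. With v_y0 = 0, h = ½ g t².
t = √(2 × 69.4 / 9.81) = √14.15 = 3.76 s.

3.76 s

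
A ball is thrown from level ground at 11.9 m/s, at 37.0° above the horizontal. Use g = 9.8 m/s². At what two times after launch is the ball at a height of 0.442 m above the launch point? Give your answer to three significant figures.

v_y0 = 11.9 sin 37.0° = 7.162 m/s.
Set y = v_y0 t − ½ g t² = 0.442: 4.900 t² − 7.162 t + 0.442 = 0.
t = [7.162 ± √(51.29 − 8.663)] / 9.8 = (7.162 ± 6.529) / 9.8, giving t = 0.0646 s or t = 1.40 s.
So the ball is at 0.442 m at t = 0.0646 s (rising) and t = 1.40 s (falling).

0.0646 s and 1.40 s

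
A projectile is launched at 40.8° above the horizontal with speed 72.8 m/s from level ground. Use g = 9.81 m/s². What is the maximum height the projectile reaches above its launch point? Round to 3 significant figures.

115 m

Vertical component of launch velocity: v_y = 72.8 sin 40.8° = 47.57 m/s.
At the highest point the vertical velocity is zero, so v_y² = 2 g h_max.
h_max = (47.57)² / (2 × 9.81) = 2263 / 19.62 = 115 m.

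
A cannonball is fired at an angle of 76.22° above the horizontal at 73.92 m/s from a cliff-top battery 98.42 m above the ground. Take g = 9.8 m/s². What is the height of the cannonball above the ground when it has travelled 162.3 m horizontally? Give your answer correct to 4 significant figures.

343.8 m

v_x = 73.92 cos 76.22° = 17.607 m/s, v_y0 = 73.92 sin 76.22° = 71.792 m/s.
Time to reach x = 162.3 m: t = x / v_x = 162.3 / 17.607 = 9.2179 s.
y = 98.42 + v_y0 t − ½ g t² = 98.42 + 71.792×9.2179 − 4.900×9.2179² = 343.8 m.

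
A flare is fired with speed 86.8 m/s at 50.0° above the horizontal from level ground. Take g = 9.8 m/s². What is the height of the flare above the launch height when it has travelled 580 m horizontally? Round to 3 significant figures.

162 m

v_x = 86.8 cos 50.0° = 55.79 m/s, v_y0 = 86.8 sin 50.0° = 66.49 m/s.
Time to reach x = 580 m: t = x / v_x = 580 / 55.79 = 10.40 s.
y = v_y0 t − ½ g t² = 66.49×10.40 − 4.900×10.40² = 162 m.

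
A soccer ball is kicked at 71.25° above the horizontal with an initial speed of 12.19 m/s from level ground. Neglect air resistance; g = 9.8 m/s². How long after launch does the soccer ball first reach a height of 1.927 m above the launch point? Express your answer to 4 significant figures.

0.1808 s

v_y0 = 12.19 sin 71.25° = 11.543 m/s.
Set y = v_y0 t − ½ g t² = 1.927: 4.900 t² − 11.543 t + 1.927 = 0.
t = [11.543 ± √(133.24 − 37.769)] / 9.8 = (11.543 ± 9.7709) / 9.8, giving t = 0.1808 s or t = 2.175 s.
The soccer ball is on the way up at the first time, so t = 0.1808 s.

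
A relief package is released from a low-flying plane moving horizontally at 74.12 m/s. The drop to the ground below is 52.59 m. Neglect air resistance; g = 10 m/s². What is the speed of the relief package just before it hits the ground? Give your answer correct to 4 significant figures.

80.90 m/s

Fall time: t = √(2 × 52.59 / 10) = 3.2431 s.
At impact: v_x = 74.12 m/s (unchanged), v_y = g t = 10 × 3.2431 = 32.431 m/s.
Speed = √(v_x² + v_y²) = √(5493.8 + 1051.8) = 80.90 m/s.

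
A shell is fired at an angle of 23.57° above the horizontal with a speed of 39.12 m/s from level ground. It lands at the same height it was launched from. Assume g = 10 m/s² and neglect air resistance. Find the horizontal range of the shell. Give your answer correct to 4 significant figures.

112.2 m

For level ground, R = v₀² sin(2θ) / g.
sin(2 × 23.57°) = sin 47.140° = 0.7330.
R = (39.12)² × 0.7330 / 10 = 112.2 m.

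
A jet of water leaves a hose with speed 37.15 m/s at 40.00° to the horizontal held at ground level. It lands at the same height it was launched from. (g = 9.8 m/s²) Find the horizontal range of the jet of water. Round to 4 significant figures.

138.7 m

For level ground, R = v₀² sin(2θ) / g.
sin(2 × 40.00°) = sin 80.000° = 0.9848.
R = (37.15)² × 0.9848 / 9.8 = 138.7 m.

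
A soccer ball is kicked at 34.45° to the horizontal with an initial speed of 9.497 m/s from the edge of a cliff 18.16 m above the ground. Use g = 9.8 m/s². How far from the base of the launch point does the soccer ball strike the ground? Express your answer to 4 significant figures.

19.97 m

Components: v_x = 9.497 cos 34.45° = 7.8314 m/s, v_y = 9.497 sin 34.45° = 5.3723 m/s.
Vertical: 0 = 18.16 + 5.3723 t − ½(9.8) t² ⇒ 4.900 t² − 5.3723 t − 18.16 = 0.
t = [5.3723 + √(28.862 + 355.94)] / 9.800 = 2.5499 s.
Horizontal: R = v_x · t = 7.8314 × 2.5499 = 19.97 m.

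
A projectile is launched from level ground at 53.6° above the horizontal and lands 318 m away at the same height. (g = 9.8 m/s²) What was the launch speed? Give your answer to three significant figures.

On level ground, R = v₀² sin(2θ) / g, so v₀ = √(R g / sin 2θ).
sin(2 × 53.6°) = 0.9553.
v₀ = √(318 × 9.8 / 0.9553) = √3262 = 57.1 m/s.

57.1 m/s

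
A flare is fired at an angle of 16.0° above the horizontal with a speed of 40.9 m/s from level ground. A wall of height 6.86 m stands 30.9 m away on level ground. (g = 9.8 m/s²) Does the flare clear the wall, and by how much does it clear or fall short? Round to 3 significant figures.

v_x = 40.9 cos 16.0° = 39.32 m/s; v_y0 = 40.9 sin 16.0° = 11.27 m/s.
Time to reach the wall: t = 30.9 / 39.32 = 0.7859 s.
Height at that point: y = 11.27×0.7859 − 4.900×0.7859² = 5.831 m.
That is 6.86 − 5.831 = 1.03 m below the top of the wall, so the flare does not clear it.

No — it falls 1.03 m short of clearing the wall.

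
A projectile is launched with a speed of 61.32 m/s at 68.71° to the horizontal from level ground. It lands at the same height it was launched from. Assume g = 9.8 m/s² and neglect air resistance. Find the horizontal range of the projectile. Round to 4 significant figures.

Components: v_x = 61.32 cos 68.71° = 22.265 m/s, v_y = 61.32 sin 68.71° = 57.135 m/s.
Time of flight (same landing height): t = 2 v_y / g = 2 × 57.135 / 9.8 = 11.660 s.
Range: R = v_x · t = 22.265 × 11.660 = 259.6 m.

259.6 m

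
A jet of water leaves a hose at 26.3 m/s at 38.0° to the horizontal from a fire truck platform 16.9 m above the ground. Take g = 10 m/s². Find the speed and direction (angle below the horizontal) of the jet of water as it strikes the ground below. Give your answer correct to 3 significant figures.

32.1 m/s at 49.8° below the horizontal

v_x = 26.3 cos 38.0° = 20.72 m/s (constant).
|v_y| at impact = √((16.19)² + 2×10×16.9) = 24.50 m/s.
Speed = √(20.72² + 24.50²) = 32.1 m/s; angle = arctan(24.50/20.72) = 49.8° below horizontal.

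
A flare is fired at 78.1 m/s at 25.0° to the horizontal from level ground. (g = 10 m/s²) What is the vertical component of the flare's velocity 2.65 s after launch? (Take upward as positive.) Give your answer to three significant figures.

6.51 m/s

Initial vertical component: v_y0 = 78.1 sin 25.0° = 33.01 m/s.
v_y(t) = v_y0 − g t = 33.01 − 10 × 2.65 = 6.51 m/s.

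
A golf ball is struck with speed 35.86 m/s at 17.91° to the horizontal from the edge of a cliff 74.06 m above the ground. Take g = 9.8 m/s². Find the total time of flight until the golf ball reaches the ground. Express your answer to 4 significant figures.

Vertical component: v_y = 35.86 sin 17.91° = 11.028 m/s.
Taking up as positive with launch at y = 74.06 m, landing at y = 0: 0 = 74.06 + 11.028 t − ½(9.8) t².
Solving 4.900 t² − 11.028 t − 74.06 = 0 gives t = [11.028 + √(11.028² + 4·4.900·74.06)] / 9.800 = 5.173 s.

5.173 s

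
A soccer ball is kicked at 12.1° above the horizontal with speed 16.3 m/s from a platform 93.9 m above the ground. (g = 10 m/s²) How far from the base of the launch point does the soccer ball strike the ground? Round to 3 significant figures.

74.7 m

Components: v_x = 16.3 cos 12.1° = 15.94 m/s, v_y = 16.3 sin 12.1° = 3.417 m/s.
Vertical: 0 = 93.9 + 3.417 t − ½(10) t² ⇒ 5.000 t² − 3.417 t − 93.9 = 0.
t = [3.417 + √(11.68 + 1878)] / 10.00 = 4.689 s.
Horizontal: R = v_x · t = 15.94 × 4.689 = 74.7 m.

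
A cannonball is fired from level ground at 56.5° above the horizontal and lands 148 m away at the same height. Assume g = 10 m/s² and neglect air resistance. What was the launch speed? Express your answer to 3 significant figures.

40.1 m/s

On level ground, R = v₀² sin(2θ) / g, so v₀ = √(R g / sin 2θ).
sin(2 × 56.5°) = 0.9205.
v₀ = √(148 × 10 / 0.9205) = √1608 = 40.1 m/s.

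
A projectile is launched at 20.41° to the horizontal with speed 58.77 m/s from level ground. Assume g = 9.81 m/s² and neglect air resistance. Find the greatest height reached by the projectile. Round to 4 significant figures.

21.41 m

Vertical component of launch velocity: v_y = 58.77 sin 20.41° = 20.495 m/s.
At the highest point the vertical velocity is zero, so v_y² = 2 g h_max.
h_max = (20.495)² / (2 × 9.81) = 420.05 / 19.62 = 21.41 m.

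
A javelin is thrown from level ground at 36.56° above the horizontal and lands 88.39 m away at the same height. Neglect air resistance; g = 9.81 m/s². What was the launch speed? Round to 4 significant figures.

30.10 m/s

On level ground, R = v₀² sin(2θ) / g, so v₀ = √(R g / sin 2θ).
sin(2 × 36.56°) = 0.9569.
v₀ = √(88.39 × 9.81 / 0.9569) = √906.16 = 30.10 m/s.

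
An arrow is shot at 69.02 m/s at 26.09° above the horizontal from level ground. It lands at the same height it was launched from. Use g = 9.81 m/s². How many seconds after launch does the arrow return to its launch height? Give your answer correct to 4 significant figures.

Vertical component: v_y = 69.02 sin 26.09° = 30.354 m/s.
For a projectile landing at launch height, time of flight is t = 2 v_y / g = 2 × 30.354 / 9.81 = 6.188 s.

6.188 s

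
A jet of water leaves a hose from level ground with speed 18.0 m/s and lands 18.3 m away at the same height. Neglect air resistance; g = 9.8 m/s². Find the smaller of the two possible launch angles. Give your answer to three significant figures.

16.8°

Level-ground range: R = v₀² sin(2θ)/g ⇒ sin 2θ = R g / v₀² = 18.3×9.8/18.0² = 0.5535.
2θ = arcsin(0.5535) = 33.61° or 180° − 33.61° = 146.39°.
So θ = 16.8° or θ = 73.2°.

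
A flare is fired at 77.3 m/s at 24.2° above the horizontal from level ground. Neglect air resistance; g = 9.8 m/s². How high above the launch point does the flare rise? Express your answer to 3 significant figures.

51.2 m

Vertical component of launch velocity: v_y = 77.3 sin 24.2° = 31.69 m/s.
At the highest point the vertical velocity is zero, so v_y² = 2 g h_max.
h_max = (31.69)² / (2 × 9.8) = 1004 / 19.60 = 51.2 m.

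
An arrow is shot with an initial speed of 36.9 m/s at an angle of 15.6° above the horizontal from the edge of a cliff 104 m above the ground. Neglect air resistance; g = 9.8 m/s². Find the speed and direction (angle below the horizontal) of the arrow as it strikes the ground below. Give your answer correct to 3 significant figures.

v_x = 36.9 cos 15.6° = 35.54 m/s (constant).
|v_y| at impact = √((9.923)² + 2×9.8×104) = 46.23 m/s.
Speed = √(35.54² + 46.23²) = 58.3 m/s; angle = arctan(46.23/35.54) = 52.4° below horizontal.

58.3 m/s at 52.4° below the horizontal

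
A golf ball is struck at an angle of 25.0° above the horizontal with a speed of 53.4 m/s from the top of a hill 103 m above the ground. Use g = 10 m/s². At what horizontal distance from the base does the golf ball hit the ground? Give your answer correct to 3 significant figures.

355 m

Components: v_x = 53.4 cos 25.0° = 48.40 m/s, v_y = 53.4 sin 25.0° = 22.57 m/s.
Vertical: 0 = 103 + 22.57 t − ½(10) t² ⇒ 5.000 t² − 22.57 t − 103 = 0.
t = [22.57 + √(509.4 + 2060)] / 10.00 = 7.326 s.
Horizontal: R = v_x · t = 48.40 × 7.326 = 355 m.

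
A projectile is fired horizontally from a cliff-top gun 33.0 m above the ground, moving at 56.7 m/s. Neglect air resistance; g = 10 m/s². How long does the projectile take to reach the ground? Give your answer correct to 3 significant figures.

2.57 s

The horizontal speed doesn't affect the fall. With v_y0 = 0, h = ½ g t².
t = √(2 × 33.0 / 10) = √6.600 = 2.57 s.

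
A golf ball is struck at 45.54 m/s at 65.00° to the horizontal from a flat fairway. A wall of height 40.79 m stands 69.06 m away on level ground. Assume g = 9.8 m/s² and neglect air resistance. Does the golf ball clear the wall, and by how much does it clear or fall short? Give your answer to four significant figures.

Yes — it clears the wall by 44.22 m.

v_x = 45.54 cos 65.00° = 19.246 m/s; v_y0 = 45.54 sin 65.00° = 41.273 m/s.
Time to reach the wall: t = 69.06 / 19.246 = 3.5883 s.
Height at that point: y = 41.273×3.5883 − 4.900×3.5883² = 85.008 m.
That is 85.008 − 40.79 = 44.22 m above the top of the wall, so the golf ball clears it.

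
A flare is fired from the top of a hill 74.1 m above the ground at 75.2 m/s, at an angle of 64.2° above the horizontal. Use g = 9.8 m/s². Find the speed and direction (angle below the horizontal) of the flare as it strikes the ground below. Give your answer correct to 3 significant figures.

84.3 m/s at 67.2° below the horizontal

v_x = 75.2 cos 64.2° = 32.73 m/s (constant).
|v_y| at impact = √((67.70)² + 2×9.8×74.1) = 77.69 m/s.
Speed = √(32.73² + 77.69²) = 84.3 m/s; angle = arctan(77.69/32.73) = 67.2° below horizontal.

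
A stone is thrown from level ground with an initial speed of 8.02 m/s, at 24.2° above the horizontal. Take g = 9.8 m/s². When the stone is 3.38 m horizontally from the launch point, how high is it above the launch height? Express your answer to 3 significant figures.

v_x = 8.02 cos 24.2° = 7.315 m/s, v_y0 = 8.02 sin 24.2° = 3.288 m/s.
Time to reach x = 3.38 m: t = x / v_x = 3.38 / 7.315 = 0.4621 s.
y = v_y0 t − ½ g t² = 3.288×0.4621 − 4.900×0.4621² = 0.473 m.

0.473 m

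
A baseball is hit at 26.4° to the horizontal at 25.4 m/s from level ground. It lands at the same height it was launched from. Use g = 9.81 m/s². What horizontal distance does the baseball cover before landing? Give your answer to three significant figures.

For level ground, R = v₀² sin(2θ) / g.
sin(2 × 26.4°) = sin 52.80° = 0.7965.
R = (25.4)² × 0.7965 / 9.81 = 52.4 m.

52.4 m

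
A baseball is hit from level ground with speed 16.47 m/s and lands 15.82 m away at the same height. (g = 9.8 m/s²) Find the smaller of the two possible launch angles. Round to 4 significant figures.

17.43°

Level-ground range: R = v₀² sin(2θ)/g ⇒ sin 2θ = R g / v₀² = 15.82×9.8/16.47² = 0.5715.
2θ = arcsin(0.5715) = 34.855° or 180° − 34.855° = 145.145°.
So θ = 17.43° or θ = 72.57°.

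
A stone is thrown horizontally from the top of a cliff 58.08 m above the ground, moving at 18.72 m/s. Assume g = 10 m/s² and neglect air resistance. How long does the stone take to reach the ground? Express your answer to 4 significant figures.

The horizontal speed doesn't affect the fall. With v_y0 = 0, h = ½ g t².
t = √(2 × 58.08 / 10) = √11.616 = 3.408 s.

3.408 s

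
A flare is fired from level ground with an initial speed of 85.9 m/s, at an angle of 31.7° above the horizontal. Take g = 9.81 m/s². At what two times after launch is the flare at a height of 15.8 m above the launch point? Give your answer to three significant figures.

v_y0 = 85.9 sin 31.7° = 45.14 m/s.
Set y = v_y0 t − ½ g t² = 15.8: 4.905 t² − 45.14 t + 15.8 = 0.
t = [45.14 ± √(2038 − 310.0)] / 9.81 = (45.14 ± 41.57) / 9.81, giving t = 0.364 s or t = 8.84 s.
So the flare is at 15.8 m at t = 0.364 s (rising) and t = 8.84 s (falling).

0.364 s and 8.84 s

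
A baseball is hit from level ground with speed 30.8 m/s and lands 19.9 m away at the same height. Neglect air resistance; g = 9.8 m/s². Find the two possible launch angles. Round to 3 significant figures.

5.93° and 84.1°

Level-ground range: R = v₀² sin(2θ)/g ⇒ sin 2θ = R g / v₀² = 19.9×9.8/30.8² = 0.2056.
2θ = arcsin(0.2056) = 11.86° or 180° − 11.86° = 168.14°.
So θ = 5.93° or θ = 84.1°.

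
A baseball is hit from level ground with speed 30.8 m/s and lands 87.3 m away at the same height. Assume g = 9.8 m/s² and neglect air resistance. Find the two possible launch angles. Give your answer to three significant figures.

Level-ground range: R = v₀² sin(2θ)/g ⇒ sin 2θ = R g / v₀² = 87.3×9.8/30.8² = 0.9019.
2θ = arcsin(0.9019) = 64.41° or 180° − 64.41° = 115.59°.
So θ = 32.2° or θ = 57.8°.

32.2° and 57.8°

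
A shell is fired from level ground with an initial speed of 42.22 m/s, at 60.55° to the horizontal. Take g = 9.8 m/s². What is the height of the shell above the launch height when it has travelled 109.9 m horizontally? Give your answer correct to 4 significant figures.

v_x = 42.22 cos 60.55° = 20.758 m/s, v_y0 = 42.22 sin 60.55° = 36.765 m/s.
Time to reach x = 109.9 m: t = x / v_x = 109.9 / 20.758 = 5.2943 s.
y = v_y0 t − ½ g t² = 36.765×5.2943 − 4.900×5.2943² = 57.30 m.

57.30 m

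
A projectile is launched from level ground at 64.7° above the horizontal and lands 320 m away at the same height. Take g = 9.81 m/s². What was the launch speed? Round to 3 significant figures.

63.7 m/s

On level ground, R = v₀² sin(2θ) / g, so v₀ = √(R g / sin 2θ).
sin(2 × 64.7°) = 0.7727.
v₀ = √(320 × 9.81 / 0.7727) = √4063 = 63.7 m/s.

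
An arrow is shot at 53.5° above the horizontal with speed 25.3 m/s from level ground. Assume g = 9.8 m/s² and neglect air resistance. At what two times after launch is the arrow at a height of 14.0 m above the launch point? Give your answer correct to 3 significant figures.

v_y0 = 25.3 sin 53.5° = 20.34 m/s.
Set y = v_y0 t − ½ g t² = 14.0: 4.900 t² − 20.34 t + 14.0 = 0.
t = [20.34 ± √(413.7 − 274.4)] / 9.8 = (20.34 ± 11.80) / 9.8, giving t = 0.871 s or t = 3.28 s.
So the arrow is at 14.0 m at t = 0.871 s (rising) and t = 3.28 s (falling).

0.871 s and 3.28 s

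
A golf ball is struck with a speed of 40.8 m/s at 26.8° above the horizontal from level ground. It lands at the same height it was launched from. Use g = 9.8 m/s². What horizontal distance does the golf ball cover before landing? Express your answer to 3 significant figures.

Components: v_x = 40.8 cos 26.8° = 36.42 m/s, v_y = 40.8 sin 26.8° = 18.40 m/s.
Time of flight (same landing height): t = 2 v_y / g = 2 × 18.40 / 9.8 = 3.755 s.
Range: R = v_x · t = 36.42 × 3.755 = 137 m.

137 m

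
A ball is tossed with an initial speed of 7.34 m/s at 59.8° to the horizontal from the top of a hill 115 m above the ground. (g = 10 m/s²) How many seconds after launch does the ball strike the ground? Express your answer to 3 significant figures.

Vertical component: v_y = 7.34 sin 59.8° = 6.344 m/s.
Taking up as positive with launch at y = 115 m, landing at y = 0: 0 = 115 + 6.344 t − ½(10) t².
Solving 5.000 t² − 6.344 t − 115 = 0 gives t = [6.344 + √(6.344² + 4·5.000·115)] / 10.00 = 5.47 s.

5.47 s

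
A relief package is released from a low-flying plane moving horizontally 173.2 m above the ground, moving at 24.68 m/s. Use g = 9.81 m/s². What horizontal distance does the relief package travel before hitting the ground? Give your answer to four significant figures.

146.7 m

Initial vertical velocity is zero, so the fall time comes from h = ½ g t²: t = √(2 × 173.2 / 9.81) = 5.9423 s.
Horizontal motion is uniform at 24.68 m/s, so x = 24.68 × 5.9423 = 146.7 m.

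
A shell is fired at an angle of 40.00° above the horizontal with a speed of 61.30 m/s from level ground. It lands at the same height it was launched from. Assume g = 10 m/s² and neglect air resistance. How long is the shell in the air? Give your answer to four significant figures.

Vertical component: v_y = 61.30 sin 40.00° = 39.403 m/s.
For a projectile landing at launch height, time of flight is t = 2 v_y / g = 2 × 39.403 / 10 = 7.881 s.

7.881 s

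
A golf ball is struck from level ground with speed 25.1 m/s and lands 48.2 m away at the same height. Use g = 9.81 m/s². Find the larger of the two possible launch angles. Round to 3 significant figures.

65.7°

Level-ground range: R = v₀² sin(2θ)/g ⇒ sin 2θ = R g / v₀² = 48.2×9.81/25.1² = 0.7505.
2θ = arcsin(0.7505) = 48.63° or 180° − 48.63° = 131.37°.
So θ = 24.3° or θ = 65.7°.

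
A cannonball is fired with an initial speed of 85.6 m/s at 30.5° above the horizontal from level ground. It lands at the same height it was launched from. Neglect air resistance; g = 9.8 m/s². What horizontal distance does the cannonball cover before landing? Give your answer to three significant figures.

654 m

Components: v_x = 85.6 cos 30.5° = 73.76 m/s, v_y = 85.6 sin 30.5° = 43.45 m/s.
Time of flight (same landing height): t = 2 v_y / g = 2 × 43.45 / 9.8 = 8.867 s.
Range: R = v_x · t = 73.76 × 8.867 = 654 m.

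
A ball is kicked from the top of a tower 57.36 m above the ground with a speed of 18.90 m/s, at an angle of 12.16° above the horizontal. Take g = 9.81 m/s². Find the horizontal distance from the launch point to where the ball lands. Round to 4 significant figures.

71.12 m

Components: v_x = 18.90 cos 12.16° = 18.476 m/s, v_y = 18.90 sin 12.16° = 3.9811 m/s.
Vertical: 0 = 57.36 + 3.9811 t − ½(9.81) t² ⇒ 4.905 t² − 3.9811 t − 57.36 = 0.
t = [3.9811 + √(15.849 + 1125.4)] / 9.810 = 3.8495 s.
Horizontal: R = v_x · t = 18.476 × 3.8495 = 71.12 m.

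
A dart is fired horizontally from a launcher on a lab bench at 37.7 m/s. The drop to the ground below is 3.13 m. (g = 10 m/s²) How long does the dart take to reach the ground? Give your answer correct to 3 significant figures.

0.791 s

The horizontal speed doesn't affect the fall. With v_y0 = 0, h = ½ g t².
t = √(2 × 3.13 / 10) = √0.6260 = 0.791 s.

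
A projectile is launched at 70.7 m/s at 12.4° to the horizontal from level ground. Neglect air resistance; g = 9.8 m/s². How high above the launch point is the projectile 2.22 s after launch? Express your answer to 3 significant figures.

v_y0 = 70.7 sin 12.4° = 15.18 m/s.
y(t) = v_y0 t − ½ g t² = 15.18×2.22 − 4.900×2.22² = 9.55 m.

9.55 m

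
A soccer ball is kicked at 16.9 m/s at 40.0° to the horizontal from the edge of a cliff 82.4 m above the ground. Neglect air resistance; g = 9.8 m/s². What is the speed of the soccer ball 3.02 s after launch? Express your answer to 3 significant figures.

22.8 m/s

v_x = 16.9 cos 40.0° = 12.95 m/s (constant).
v_y(t) = 16.9 sin 40.0° − g t = 10.86 − 9.8 × 3.02 = -18.74 m/s.
Speed = √(v_x² + v_y²) = √(167.7 + 351.2) = 22.8 m/s.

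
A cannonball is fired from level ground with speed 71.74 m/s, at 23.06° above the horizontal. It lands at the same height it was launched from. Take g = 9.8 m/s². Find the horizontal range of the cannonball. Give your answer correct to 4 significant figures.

For level ground, R = v₀² sin(2θ) / g.
sin(2 × 23.06°) = sin 46.120° = 0.7208.
R = (71.74)² × 0.7208 / 9.8 = 378.5 m.

378.5 m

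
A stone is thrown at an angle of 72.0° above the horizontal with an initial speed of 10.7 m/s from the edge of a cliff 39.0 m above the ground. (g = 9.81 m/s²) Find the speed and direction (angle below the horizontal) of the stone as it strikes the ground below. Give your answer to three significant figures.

v_x = 10.7 cos 72.0° = 3.306 m/s (constant).
|v_y| at impact = √((10.18)² + 2×9.81×39.0) = 29.48 m/s.
Speed = √(3.306² + 29.48²) = 29.7 m/s; angle = arctan(29.48/3.306) = 83.6° below horizontal.

29.7 m/s at 83.6° below the horizontal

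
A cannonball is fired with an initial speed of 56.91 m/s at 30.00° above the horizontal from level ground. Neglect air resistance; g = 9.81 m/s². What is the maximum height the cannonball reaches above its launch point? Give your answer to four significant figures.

41.27 m

Vertical component of launch velocity: v_y = 56.91 sin 30.00° = 28.455 m/s.
At the highest point the vertical velocity is zero, so v_y² = 2 g h_max.
h_max = (28.455)² / (2 × 9.81) = 809.69 / 19.62 = 41.27 m.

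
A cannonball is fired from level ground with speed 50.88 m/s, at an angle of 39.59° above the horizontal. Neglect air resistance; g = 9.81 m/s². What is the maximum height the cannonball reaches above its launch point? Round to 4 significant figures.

53.59 m

Vertical component of launch velocity: v_y = 50.88 sin 39.59° = 32.425 m/s.
At the highest point the vertical velocity is zero, so v_y² = 2 g h_max.
h_max = (32.425)² / (2 × 9.81) = 1051.4 / 19.62 = 53.59 m.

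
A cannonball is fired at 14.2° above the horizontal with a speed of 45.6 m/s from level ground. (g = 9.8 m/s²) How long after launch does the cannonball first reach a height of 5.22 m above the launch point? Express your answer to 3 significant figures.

0.654 s

v_y0 = 45.6 sin 14.2° = 11.19 m/s.
Set y = v_y0 t − ½ g t² = 5.22: 4.900 t² − 11.19 t + 5.22 = 0.
t = [11.19 ± √(125.2 − 102.3)] / 9.8 = (11.19 ± 4.785) / 9.8, giving t = 0.654 s or t = 1.63 s.
The cannonball is on the way up at the first time, so t = 0.654 s.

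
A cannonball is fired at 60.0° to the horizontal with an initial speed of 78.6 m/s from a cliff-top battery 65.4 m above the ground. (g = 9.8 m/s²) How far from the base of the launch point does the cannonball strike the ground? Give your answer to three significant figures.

581 m

Components: v_x = 78.6 cos 60.0° = 39.30 m/s, v_y = 78.6 sin 60.0° = 68.07 m/s.
Vertical: 0 = 65.4 + 68.07 t − ½(9.8) t² ⇒ 4.900 t² − 68.07 t − 65.4 = 0.
t = [68.07 + √(4634 + 1282)] / 9.800 = 14.79 s.
Horizontal: R = v_x · t = 39.30 × 14.79 = 581 m.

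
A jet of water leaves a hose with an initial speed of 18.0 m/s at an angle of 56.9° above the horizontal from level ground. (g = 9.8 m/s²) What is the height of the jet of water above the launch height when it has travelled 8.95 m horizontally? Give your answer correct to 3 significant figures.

9.67 m

v_x = 18.0 cos 56.9° = 9.830 m/s, v_y0 = 18.0 sin 56.9° = 15.08 m/s.
Time to reach x = 8.95 m: t = x / v_x = 8.95 / 9.830 = 0.9105 s.
y = v_y0 t − ½ g t² = 15.08×0.9105 − 4.900×0.9105² = 9.67 m.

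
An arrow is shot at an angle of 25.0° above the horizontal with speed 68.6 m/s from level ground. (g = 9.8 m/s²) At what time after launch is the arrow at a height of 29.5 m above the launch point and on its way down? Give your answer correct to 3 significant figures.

4.61 s

v_y0 = 68.6 sin 25.0° = 28.99 m/s.
Set y = v_y0 t − ½ g t² = 29.5: 4.900 t² − 28.99 t + 29.5 = 0.
t = [28.99 ± √(840.4 − 578.2)] / 9.8 = (28.99 ± 16.19) / 9.8, giving t = 1.31 s or t = 4.61 s.
On the way down corresponds to the larger root: t = 4.61 s.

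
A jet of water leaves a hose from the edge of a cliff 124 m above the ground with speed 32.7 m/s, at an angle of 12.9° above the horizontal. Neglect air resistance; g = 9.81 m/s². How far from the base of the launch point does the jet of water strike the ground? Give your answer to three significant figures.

186 m

Components: v_x = 32.7 cos 12.9° = 31.87 m/s, v_y = 32.7 sin 12.9° = 7.300 m/s.
Vertical: 0 = 124 + 7.300 t − ½(9.81) t² ⇒ 4.905 t² − 7.300 t − 124 = 0.
t = [7.300 + √(53.29 + 2433)] / 9.810 = 5.827 s.
Horizontal: R = v_x · t = 31.87 × 5.827 = 186 m.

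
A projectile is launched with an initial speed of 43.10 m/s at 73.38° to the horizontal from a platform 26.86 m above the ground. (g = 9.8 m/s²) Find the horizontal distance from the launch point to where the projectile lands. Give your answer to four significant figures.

Components: v_x = 43.10 cos 73.38° = 12.328 m/s, v_y = 43.10 sin 73.38° = 41.299 m/s.
Vertical: 0 = 26.86 + 41.299 t − ½(9.8) t² ⇒ 4.900 t² − 41.299 t − 26.86 = 0.
t = [41.299 + √(1705.6 + 526.46)] / 9.800 = 9.0351 s.
Horizontal: R = v_x · t = 12.328 × 9.0351 = 111.4 m.

111.4 m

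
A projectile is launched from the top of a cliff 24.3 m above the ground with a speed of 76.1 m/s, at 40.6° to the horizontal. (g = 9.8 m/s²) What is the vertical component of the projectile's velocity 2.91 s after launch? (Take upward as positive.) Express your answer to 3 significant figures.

Initial vertical component: v_y0 = 76.1 sin 40.6° = 49.52 m/s.
v_y(t) = v_y0 − g t = 49.52 − 9.8 × 2.91 = 21.0 m/s.

21.0 m/s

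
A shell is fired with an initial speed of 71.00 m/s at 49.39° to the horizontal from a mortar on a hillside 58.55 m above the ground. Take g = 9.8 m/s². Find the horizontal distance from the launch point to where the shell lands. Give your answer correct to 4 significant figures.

554.4 m

Components: v_x = 71.00 cos 49.39° = 46.214 m/s, v_y = 71.00 sin 49.39° = 53.900 m/s.
Vertical: 0 = 58.55 + 53.900 t − ½(9.8) t² ⇒ 4.900 t² − 53.900 t − 58.55 = 0.
t = [53.900 + √(2905.2 + 1147.6)] / 9.800 = 11.996 s.
Horizontal: R = v_x · t = 46.214 × 11.996 = 554.4 m.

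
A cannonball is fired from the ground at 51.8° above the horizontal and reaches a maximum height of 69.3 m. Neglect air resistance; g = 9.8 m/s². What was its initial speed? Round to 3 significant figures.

46.9 m/s

At maximum height v_y = 0, so (v₀ sin θ)² = 2 g H.
v₀ sin 51.8° = √(2 × 9.8 × 69.3) = 36.85 m/s.
v₀ = 36.85 / sin 51.8° = 36.85 / 0.7859 = 46.9 m/s.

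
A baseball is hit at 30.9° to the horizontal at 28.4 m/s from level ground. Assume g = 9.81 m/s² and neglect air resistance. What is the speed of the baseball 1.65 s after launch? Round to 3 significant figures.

v_x = 28.4 cos 30.9° = 24.37 m/s (constant).
v_y(t) = 28.4 sin 30.9° − g t = 14.58 − 9.81 × 1.65 = -1.606 m/s.
Speed = √(v_x² + v_y²) = √(593.9 + 2.579) = 24.4 m/s.

24.4 m/s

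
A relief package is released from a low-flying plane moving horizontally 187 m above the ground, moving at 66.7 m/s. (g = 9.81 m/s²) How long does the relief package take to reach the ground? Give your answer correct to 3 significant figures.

The horizontal speed doesn't affect the fall. With v_y0 = 0, h = ½ g t².
t = √(2 × 187 / 9.81) = √38.12 = 6.17 s.

6.17 s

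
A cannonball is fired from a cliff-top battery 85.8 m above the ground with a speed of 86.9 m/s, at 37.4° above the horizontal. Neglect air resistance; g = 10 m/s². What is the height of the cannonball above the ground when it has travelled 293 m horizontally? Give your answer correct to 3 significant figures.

220 m

v_x = 86.9 cos 37.4° = 69.03 m/s, v_y0 = 86.9 sin 37.4° = 52.78 m/s.
Time to reach x = 293 m: t = x / v_x = 293 / 69.03 = 4.245 s.
y = 85.8 + v_y0 t − ½ g t² = 85.8 + 52.78×4.245 − 5.000×4.245² = 220 m.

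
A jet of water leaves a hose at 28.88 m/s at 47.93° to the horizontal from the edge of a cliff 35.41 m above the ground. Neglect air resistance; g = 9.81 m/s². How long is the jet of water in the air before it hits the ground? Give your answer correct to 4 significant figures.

Vertical component: v_y = 28.88 sin 47.93° = 21.438 m/s.
Taking up as positive with launch at y = 35.41 m, landing at y = 0: 0 = 35.41 + 21.438 t − ½(9.81) t².
Solving 4.905 t² − 21.438 t − 35.41 = 0 gives t = [21.438 + √(21.438² + 4·4.905·35.41)] / 9.810 = 5.649 s.

5.649 s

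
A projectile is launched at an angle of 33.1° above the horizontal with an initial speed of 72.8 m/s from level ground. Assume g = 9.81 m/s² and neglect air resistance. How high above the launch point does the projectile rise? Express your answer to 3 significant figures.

80.6 m

Vertical component of launch velocity: v_y = 72.8 sin 33.1° = 39.76 m/s.
At the highest point the vertical velocity is zero, so v_y² = 2 g h_max.
h_max = (39.76)² / (2 × 9.81) = 1581 / 19.62 = 80.6 m.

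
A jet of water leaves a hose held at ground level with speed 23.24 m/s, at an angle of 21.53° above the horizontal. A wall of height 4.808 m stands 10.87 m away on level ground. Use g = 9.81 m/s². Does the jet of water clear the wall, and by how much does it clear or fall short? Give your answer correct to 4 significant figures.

v_x = 23.24 cos 21.53° = 21.618 m/s; v_y0 = 23.24 sin 21.53° = 8.5288 m/s.
Time to reach the wall: t = 10.87 / 21.618 = 0.50282 s.
Height at that point: y = 8.5288×0.50282 − 4.905×0.50282² = 3.0483 m.
That is 4.808 − 3.0483 = 1.760 m below the top of the wall, so the jet of water does not clear it.

No — it falls 1.760 m short of clearing the wall.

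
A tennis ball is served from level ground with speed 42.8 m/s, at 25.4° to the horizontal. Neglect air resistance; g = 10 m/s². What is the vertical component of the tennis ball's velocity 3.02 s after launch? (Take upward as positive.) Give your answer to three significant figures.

-11.8 m/s

Initial vertical component: v_y0 = 42.8 sin 25.4° = 18.36 m/s.
v_y(t) = v_y0 − g t = 18.36 − 10 × 3.02 = -11.8 m/s.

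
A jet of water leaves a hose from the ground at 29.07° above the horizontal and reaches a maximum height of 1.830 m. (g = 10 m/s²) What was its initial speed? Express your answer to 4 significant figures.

12.45 m/s

At maximum height v_y = 0, so (v₀ sin θ)² = 2 g H.
v₀ sin 29.07° = √(2 × 10 × 1.830) = 6.0498 m/s.
v₀ = 6.0498 / sin 29.07° = 6.0498 / 0.4859 = 12.45 m/s.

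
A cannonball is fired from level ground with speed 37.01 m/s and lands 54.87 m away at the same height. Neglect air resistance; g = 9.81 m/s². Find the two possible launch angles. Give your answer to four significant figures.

Level-ground range: R = v₀² sin(2θ)/g ⇒ sin 2θ = R g / v₀² = 54.87×9.81/37.01² = 0.3930.
2θ = arcsin(0.3930) = 23.141° or 180° − 23.141° = 156.859°.
So θ = 11.57° or θ = 78.43°.

11.57° and 78.43°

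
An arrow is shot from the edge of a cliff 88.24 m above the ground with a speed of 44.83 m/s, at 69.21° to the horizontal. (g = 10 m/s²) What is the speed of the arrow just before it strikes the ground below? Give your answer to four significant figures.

61.44 m/s

v_x = 44.83 cos 69.21° = 15.912 m/s is unchanged throughout.
For the vertical component, v_y² = v_y0² + 2 g h = (41.911)² + 2×10×88.24 = 3521.3, so |v_y| = 59.341 m/s.
Impact speed = √(v_x² + v_y²) = √(253.19 + 3521.3) = 61.44 m/s.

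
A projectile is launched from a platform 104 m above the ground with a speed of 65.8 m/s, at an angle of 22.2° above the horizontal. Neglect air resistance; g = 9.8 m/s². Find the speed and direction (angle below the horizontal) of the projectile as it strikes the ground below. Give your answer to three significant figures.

v_x = 65.8 cos 22.2° = 60.92 m/s (constant).
|v_y| at impact = √((24.86)² + 2×9.8×104) = 51.54 m/s.
Speed = √(60.92² + 51.54²) = 79.8 m/s; angle = arctan(51.54/60.92) = 40.2° below horizontal.

79.8 m/s at 40.2° below the horizontal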